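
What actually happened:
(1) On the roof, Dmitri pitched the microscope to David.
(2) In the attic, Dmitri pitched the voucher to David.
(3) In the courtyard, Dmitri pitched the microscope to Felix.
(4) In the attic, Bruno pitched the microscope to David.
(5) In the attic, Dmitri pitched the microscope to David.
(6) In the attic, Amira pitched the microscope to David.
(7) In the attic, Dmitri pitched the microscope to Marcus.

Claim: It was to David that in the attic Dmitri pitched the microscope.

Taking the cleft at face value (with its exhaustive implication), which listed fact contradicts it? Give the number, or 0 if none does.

Focus of the cleft: "David" (the recipient). Presupposed background: same agent, thing, setting (Dmitri / the microscope / in the attic).
The exhaustive reading says no other recipient fits that background.
Fact (7) shares the background but with recipient = Marcus; exhaustivity is violated.

7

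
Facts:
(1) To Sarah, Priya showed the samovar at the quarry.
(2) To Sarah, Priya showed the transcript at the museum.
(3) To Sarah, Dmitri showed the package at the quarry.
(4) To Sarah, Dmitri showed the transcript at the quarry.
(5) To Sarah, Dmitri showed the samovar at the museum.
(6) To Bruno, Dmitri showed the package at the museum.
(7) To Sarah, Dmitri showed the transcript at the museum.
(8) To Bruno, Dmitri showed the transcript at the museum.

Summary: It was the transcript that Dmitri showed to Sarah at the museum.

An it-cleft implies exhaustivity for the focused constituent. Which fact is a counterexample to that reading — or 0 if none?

The cleft puts "the transcript" in focus and presupposes the open proposition with Dmitri as agent and Sarah as recipient and at the museum as setting.
The exhaustive reading says no other thing fits that background.
But fact (5) also has Dmitri as agent and Sarah as recipient and at the museum as setting, with thing = the samovar — so the exhaustive reading fails.

5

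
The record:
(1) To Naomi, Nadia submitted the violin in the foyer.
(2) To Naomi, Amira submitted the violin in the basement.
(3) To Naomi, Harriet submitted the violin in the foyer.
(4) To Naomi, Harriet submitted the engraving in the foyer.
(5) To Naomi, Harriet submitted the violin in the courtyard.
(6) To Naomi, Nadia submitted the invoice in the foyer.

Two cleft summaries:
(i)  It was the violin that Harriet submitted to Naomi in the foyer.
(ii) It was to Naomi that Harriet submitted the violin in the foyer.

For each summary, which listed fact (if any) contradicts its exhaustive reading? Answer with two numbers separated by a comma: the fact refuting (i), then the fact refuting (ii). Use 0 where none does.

Summary (i) focuses "the violin" (the thing); background agent = Harriet, recipient = Naomi, setting = in the foyer. Fact (4) matches that background with thing = the engraving — refutes (i).
Summary (ii) focuses "Naomi" (the recipient); background agent = Harriet, thing = the violin, setting = in the foyer. No fact matches that background with a different recipient, so 0.

4, 0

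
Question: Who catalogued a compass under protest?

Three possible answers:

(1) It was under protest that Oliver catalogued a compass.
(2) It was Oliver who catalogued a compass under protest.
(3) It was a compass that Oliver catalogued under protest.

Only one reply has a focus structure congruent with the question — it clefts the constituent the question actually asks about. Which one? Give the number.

2

The question word "who" targets the subject (agent).
Option (1) clefts "under protest" — the manner, not what was asked.
Option (2) clefts "Oliver" — that matches what the question asks about.
Option (3) clefts "a compass" — the direct object, not what was asked.
So the congruent reply is (2).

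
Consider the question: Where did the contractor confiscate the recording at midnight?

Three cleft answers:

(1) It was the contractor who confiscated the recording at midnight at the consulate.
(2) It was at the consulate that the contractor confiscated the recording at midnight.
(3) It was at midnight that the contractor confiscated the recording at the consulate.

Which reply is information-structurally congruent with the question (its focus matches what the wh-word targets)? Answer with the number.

2

The question word "where" targets the location.
Option (1) clefts "the contractor" — the subject (agent), not what was asked.
Option (2) clefts "at the consulate" — that matches what the question asks about.
Option (3) clefts "at midnight" — the time, not what was asked.
So the congruent reply is (2).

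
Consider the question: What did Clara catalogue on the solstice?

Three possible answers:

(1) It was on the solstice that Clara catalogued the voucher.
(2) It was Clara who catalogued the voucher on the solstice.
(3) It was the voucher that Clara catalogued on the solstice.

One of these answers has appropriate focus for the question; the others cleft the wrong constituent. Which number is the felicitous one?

3

The question word "what" targets the direct object.
Option (1) clefts "on the solstice" — the time, not what was asked.
Option (2) clefts "Clara" — the subject (agent), not what was asked.
Option (3) clefts "the voucher" — that matches what the question asks about.
So the congruent reply is (3).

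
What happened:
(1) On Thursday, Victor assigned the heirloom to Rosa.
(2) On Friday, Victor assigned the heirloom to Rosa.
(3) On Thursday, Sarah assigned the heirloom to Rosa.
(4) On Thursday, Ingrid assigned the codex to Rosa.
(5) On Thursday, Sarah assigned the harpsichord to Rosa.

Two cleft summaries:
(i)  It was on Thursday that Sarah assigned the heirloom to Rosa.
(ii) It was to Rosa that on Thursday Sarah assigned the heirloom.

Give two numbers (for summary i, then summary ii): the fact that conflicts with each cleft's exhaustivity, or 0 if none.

0, 0

(i): focus "on Thursday". No fact shares same agent, thing, recipient (Sarah / the heirloom / Rosa) with a different setting. 0.
(ii): focus "Rosa". No fact shares same agent, thing, setting (Sarah / the heirloom / on Thursday) with a different recipient. 0.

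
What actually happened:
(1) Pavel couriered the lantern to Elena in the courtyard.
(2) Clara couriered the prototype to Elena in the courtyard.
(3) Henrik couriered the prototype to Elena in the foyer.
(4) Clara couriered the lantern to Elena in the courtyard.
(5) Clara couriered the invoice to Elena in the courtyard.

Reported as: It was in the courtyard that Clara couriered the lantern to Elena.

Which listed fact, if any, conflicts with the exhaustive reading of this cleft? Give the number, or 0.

The cleft puts "in the courtyard" in focus and presupposes the open proposition with agent = Clara, thing = the lantern, recipient = Elena.
The exhaustive reading says no other setting fits that background.
Every other fact differs from the presupposition on some backgrounded slot, so none challenges the exhaustivity.

0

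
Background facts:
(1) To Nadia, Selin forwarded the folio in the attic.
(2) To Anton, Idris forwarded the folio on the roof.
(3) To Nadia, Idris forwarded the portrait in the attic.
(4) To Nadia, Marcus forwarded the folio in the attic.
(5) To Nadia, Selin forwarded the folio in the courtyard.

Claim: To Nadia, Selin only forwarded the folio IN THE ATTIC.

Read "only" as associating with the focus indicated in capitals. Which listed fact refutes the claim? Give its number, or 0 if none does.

The capitals mark "in the attic" as focus. So "only" rules out other settings, with the rest (Selin as agent and the folio as thing and Nadia as recipient) as background.
Fact (5) matches on Selin as agent and the folio as thing and Nadia as recipient, but has setting = in the courtyard instead. That refutes the claim.

5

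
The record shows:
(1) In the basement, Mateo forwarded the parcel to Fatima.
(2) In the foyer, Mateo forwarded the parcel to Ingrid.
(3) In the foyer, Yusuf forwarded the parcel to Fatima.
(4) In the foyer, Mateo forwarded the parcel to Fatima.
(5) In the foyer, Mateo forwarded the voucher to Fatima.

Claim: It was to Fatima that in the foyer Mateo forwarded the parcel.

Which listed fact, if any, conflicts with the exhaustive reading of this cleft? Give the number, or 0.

The cleft puts "Fatima" in focus and presupposes the open proposition with Mateo as agent and the parcel as thing and in the foyer as setting.
The exhaustive reading says no other recipient fits that background.
But fact (2) also has Mateo as agent and the parcel as thing and in the foyer as setting, with recipient = Ingrid — so the exhaustive reading fails.

2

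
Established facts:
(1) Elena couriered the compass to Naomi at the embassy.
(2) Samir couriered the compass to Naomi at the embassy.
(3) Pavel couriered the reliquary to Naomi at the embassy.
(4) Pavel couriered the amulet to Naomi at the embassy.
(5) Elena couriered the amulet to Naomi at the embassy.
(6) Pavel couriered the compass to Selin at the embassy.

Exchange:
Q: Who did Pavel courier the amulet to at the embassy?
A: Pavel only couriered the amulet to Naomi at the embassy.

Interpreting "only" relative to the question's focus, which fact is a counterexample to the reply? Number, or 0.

0

Answering "Who did ... to ...?" puts focus on the recipient — here, "Naomi".
So "only" ranges over recipients; the rest (Pavel as agent and the amulet as thing and at the embassy as setting) is presupposed.
No fact keeps Pavel as agent and the amulet as thing and at the embassy as setting while changing the recipient; every other fact differs on something backgrounded. The reply stands.
(Fact (3) would refute a reading with focus on the thing — but that is not what the question asks.)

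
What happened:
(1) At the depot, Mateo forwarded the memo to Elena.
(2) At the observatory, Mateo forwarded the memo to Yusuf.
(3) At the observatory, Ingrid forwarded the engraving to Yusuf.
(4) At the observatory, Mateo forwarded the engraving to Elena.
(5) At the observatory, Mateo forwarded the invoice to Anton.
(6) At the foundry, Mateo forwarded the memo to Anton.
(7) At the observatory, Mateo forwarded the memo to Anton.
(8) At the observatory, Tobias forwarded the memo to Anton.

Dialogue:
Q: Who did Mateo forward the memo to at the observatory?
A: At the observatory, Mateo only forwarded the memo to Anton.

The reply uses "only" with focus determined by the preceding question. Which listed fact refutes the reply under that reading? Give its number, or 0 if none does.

2

The question "Who did ... to ...?" targets the recipient, so in the reply the focus falls on "Anton".
So "only" ranges over recipients; the rest (Mateo as agent and the memo as thing and at the observatory as setting) is presupposed.
Fact (2) shares the background with a different recipient (Yusuf) — counterexample.
(Fact (6) would refute a reading with focus on the setting — but that is not what the question asks.)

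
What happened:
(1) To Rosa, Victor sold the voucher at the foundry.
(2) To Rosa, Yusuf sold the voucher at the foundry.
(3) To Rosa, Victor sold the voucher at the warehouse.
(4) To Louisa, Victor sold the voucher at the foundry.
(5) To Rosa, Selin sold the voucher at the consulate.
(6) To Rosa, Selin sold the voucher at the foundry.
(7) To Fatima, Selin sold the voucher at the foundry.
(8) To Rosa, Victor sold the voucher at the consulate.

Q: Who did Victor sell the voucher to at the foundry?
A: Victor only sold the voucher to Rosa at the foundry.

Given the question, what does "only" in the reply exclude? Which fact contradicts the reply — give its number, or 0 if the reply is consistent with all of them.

Answering "Who did ... to ...?" puts focus on the recipient — here, "Rosa".
So "only" ranges over recipients; the rest (same agent, thing, setting (Victor / the voucher / at the foundry)) is presupposed.
Fact (4) keeps same agent, thing, setting (Victor / the voucher / at the foundry) but has recipient = Louisa; that refutes the reply.
(Fact (3) would refute a reading with focus on the setting — but that is not what the question asks.)

4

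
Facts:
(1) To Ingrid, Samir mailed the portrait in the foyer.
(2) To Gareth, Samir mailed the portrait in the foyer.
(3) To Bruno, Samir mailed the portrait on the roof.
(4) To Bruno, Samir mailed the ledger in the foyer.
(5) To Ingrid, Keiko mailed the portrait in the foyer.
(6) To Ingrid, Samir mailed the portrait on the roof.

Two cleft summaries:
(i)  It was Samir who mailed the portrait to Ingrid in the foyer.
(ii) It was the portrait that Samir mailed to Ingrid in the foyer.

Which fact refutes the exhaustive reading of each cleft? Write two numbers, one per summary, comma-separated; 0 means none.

5, 0

(i): focus "Samir". Looking for same thing, recipient, setting (the portrait / Ingrid / in the foyer) with some other agent — fact (5) has Keiko there. Refuted.
(ii): focus "the portrait". No fact shares same agent, recipient, setting (Samir / Ingrid / in the foyer) with a different thing. 0.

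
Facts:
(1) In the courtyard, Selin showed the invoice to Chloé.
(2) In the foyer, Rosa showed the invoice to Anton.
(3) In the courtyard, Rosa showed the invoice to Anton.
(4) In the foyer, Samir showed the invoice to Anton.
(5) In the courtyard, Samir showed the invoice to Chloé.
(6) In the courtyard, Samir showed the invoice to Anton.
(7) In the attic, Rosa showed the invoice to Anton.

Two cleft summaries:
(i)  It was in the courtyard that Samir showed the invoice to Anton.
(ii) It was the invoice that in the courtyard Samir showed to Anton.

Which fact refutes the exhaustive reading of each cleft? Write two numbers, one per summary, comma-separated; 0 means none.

4, 0

Summary (i) focuses "in the courtyard" (the setting); background Samir as agent and the invoice as thing and Anton as recipient. Fact (4) matches that background with setting = in the foyer — refutes (i).
Summary (ii) focuses "the invoice" (the thing); background Samir as agent and Anton as recipient and in the courtyard as setting. No fact matches that background with a different thing, so 0.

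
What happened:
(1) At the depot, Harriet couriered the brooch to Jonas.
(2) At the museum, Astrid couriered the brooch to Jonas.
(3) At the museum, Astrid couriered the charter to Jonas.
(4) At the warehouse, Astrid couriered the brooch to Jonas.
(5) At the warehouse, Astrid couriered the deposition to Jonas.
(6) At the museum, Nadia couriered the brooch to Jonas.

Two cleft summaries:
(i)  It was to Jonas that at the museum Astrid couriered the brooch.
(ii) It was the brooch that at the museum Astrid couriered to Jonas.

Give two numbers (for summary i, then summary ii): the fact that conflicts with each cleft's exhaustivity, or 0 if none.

0, 3

(i): focus "Jonas". No fact shares agent = Astrid, thing = the brooch, setting = at the museum with a different recipient. 0.
(ii): focus "the brooch". Looking for agent = Astrid, recipient = Jonas, setting = at the museum with some other thing — fact (3) has the charter there. Refuted.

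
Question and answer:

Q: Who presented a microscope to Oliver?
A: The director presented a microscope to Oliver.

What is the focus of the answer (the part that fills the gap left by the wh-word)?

The wh-word "who" asks about the subject (agent).
In the answer, "a microscope" and "to Oliver" are given — repeated from the question.
The constituent filling the subject (agent) gap is "the director"; that is the focus and would carry nuclear stress.

the director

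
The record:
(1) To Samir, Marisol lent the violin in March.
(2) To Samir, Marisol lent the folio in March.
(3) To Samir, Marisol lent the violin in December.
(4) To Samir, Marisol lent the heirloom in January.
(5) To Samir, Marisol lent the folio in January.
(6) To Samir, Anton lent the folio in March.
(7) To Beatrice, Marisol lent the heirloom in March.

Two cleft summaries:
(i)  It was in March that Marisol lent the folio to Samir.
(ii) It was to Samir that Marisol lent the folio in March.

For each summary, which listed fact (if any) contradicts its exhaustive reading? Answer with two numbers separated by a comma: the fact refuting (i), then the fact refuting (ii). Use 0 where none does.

5, 0

Summary (i) focuses "in March" (the setting); background same agent, thing, recipient (Marisol / the folio / Samir). Fact (5) matches that background with setting = in January — refutes (i).
Summary (ii) focuses "Samir" (the recipient); background same agent, thing, setting (Marisol / the folio / in March). No fact matches that background with a different recipient, so 0.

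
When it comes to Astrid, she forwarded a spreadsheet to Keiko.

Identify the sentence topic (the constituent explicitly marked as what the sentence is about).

The construction explicitly marks "Astrid" as what the sentence is about — the topic.
The remainder of the clause is the comment (what is said about the topic).

Astrid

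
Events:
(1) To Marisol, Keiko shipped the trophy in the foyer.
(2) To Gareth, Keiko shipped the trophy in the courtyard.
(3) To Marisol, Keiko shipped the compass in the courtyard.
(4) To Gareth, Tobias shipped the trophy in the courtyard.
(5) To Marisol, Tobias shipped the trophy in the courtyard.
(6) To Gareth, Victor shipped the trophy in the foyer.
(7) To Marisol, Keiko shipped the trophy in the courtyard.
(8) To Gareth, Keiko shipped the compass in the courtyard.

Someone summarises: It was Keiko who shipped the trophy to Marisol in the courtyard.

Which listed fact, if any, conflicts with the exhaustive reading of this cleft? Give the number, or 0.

5

Focus of the cleft: "Keiko" (the agent). Presupposed background: thing = the trophy, recipient = Marisol, setting = in the courtyard.
Exhaustivity: Keiko is the only agent satisfying that background.
Fact (5) shares the background but with agent = Tobias; exhaustivity is violated.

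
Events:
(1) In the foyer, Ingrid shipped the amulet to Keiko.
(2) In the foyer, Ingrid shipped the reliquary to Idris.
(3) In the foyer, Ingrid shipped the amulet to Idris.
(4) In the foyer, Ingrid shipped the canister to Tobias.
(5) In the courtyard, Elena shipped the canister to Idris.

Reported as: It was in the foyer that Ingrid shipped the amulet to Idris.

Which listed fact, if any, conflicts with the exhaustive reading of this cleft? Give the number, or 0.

0

The cleft puts "in the foyer" in focus and presupposes the open proposition with agent = Ingrid, thing = the amulet, recipient = Idris.
The exhaustive reading says no other setting fits that background.
No listed fact matches the background with a different setting. Exhaustivity holds.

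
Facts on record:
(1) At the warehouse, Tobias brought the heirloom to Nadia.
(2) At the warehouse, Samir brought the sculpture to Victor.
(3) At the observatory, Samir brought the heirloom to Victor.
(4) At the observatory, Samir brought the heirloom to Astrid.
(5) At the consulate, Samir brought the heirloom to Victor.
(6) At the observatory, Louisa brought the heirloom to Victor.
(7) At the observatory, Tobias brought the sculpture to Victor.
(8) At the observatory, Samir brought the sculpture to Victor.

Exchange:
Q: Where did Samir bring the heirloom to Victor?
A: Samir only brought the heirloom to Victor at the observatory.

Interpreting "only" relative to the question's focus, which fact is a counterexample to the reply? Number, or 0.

5

Answering "Where did ...?" puts focus on the setting — here, "at the observatory".
So "only" ranges over settings; the rest (agent = Samir, thing = the heirloom, recipient = Victor) is presupposed.
Fact (5) shares the background with a different setting (at the consulate) — counterexample.
(Fact (4) would refute a reading with focus on the recipient — but that is not what the question asks.)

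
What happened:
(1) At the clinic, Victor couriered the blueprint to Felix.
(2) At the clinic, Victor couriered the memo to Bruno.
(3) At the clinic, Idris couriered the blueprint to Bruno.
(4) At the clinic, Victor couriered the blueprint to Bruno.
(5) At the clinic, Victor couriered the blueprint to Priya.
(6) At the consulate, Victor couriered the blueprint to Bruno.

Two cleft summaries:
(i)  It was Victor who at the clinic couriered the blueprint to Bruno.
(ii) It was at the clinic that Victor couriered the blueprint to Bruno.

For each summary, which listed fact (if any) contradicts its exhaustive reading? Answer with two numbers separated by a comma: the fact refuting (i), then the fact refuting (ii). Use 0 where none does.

3, 6

(i): focus "Victor". Looking for the blueprint as thing and Bruno as recipient and at the clinic as setting with some other agent — fact (3) has Idris there. Refuted.
(ii): focus "at the clinic". Looking for Victor as agent and the blueprint as thing and Bruno as recipient with some other setting — fact (6) has at the consulate there. Refuted.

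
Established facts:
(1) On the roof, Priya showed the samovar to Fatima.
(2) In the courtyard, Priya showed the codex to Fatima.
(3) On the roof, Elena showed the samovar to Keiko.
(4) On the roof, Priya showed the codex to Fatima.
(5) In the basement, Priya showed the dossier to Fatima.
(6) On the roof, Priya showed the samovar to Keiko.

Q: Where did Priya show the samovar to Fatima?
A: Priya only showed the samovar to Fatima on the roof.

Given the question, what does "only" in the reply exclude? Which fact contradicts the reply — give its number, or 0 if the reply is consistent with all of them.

0

The question "Where did ...?" targets the setting, so in the reply the focus falls on "on the roof".
"Only" then excludes alternative settings while the background — same agent, thing, recipient (Priya / the samovar / Fatima) — is held fixed.
No fact keeps same agent, thing, recipient (Priya / the samovar / Fatima) while changing the setting; every other fact differs on something backgrounded. The reply stands.
(Fact (4) would refute a reading with focus on the thing — but that is not what the question asks.)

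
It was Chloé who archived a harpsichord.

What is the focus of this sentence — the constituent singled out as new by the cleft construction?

In an it-cleft "It was X that/who ...", the clefted constituent X is the focus; the that/who-clause expresses the presupposed open proposition.
Here the focus is "Chloé". The backgrounded (presupposed) material includes "a harpsichord".

Chloé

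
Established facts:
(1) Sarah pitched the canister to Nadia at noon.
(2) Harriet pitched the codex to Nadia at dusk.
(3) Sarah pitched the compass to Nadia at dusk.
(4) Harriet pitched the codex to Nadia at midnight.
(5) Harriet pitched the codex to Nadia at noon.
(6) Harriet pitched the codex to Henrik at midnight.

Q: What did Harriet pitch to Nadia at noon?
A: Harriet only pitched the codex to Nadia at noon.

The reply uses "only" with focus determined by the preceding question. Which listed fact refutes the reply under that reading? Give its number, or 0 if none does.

The question "What did ...?" targets the thing, so in the reply the focus falls on "the codex".
"Only" then excludes alternative things while the background — same agent, recipient, setting (Harriet / Nadia / at noon) — is held fixed.
No fact keeps same agent, recipient, setting (Harriet / Nadia / at noon) while changing the thing; every other fact differs on something backgrounded. The reply stands.
(Fact (2) would refute a reading with focus on the setting — but that is not what the question asks.)

0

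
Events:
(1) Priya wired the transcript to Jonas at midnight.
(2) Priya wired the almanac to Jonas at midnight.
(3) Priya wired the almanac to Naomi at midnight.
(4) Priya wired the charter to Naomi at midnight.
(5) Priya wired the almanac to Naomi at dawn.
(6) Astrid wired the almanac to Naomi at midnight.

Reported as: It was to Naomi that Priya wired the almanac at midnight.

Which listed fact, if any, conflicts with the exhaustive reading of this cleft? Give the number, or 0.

2

The cleft puts "Naomi" in focus and presupposes the open proposition with Priya as agent and the almanac as thing and at midnight as setting.
Exhaustivity: Naomi is the only recipient satisfying that background.
But fact (2) also has Priya as agent and the almanac as thing and at midnight as setting, with recipient = Jonas — so the exhaustive reading fails.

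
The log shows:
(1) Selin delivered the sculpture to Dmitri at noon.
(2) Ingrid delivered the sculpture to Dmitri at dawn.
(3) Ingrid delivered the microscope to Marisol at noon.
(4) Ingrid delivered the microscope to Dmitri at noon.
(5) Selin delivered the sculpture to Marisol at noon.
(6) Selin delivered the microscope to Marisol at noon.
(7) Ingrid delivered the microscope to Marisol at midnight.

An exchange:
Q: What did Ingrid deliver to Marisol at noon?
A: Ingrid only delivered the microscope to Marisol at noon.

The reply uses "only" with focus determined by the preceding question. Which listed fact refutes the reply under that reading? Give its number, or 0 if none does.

0

Answering "What did ...?" puts focus on the thing — here, "the microscope".
So "only" ranges over things; the rest (Ingrid as agent and Marisol as recipient and at noon as setting) is presupposed.
No fact keeps Ingrid as agent and Marisol as recipient and at noon as setting while changing the thing; every other fact differs on something backgrounded. The reply stands.
(Fact (7) would refute a reading with focus on the setting — but that is not what the question asks.)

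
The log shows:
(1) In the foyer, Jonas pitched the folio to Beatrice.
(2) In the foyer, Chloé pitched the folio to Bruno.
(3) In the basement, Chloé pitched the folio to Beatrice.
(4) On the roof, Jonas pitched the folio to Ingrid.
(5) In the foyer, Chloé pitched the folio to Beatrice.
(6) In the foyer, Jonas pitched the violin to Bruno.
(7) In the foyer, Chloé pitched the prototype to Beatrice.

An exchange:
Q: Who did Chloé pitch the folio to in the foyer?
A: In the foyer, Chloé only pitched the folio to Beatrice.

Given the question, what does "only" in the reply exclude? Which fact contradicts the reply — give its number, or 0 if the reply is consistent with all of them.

2

Answering "Who did ... to ...?" puts focus on the recipient — here, "Beatrice".
So "only" ranges over recipients; the rest (agent = Chloé, thing = the folio, setting = in the foyer) is presupposed.
Fact (2) keeps agent = Chloé, thing = the folio, setting = in the foyer but has recipient = Bruno; that refutes the reply.
(Fact (7) would refute a reading with focus on the thing — but that is not what the question asks.)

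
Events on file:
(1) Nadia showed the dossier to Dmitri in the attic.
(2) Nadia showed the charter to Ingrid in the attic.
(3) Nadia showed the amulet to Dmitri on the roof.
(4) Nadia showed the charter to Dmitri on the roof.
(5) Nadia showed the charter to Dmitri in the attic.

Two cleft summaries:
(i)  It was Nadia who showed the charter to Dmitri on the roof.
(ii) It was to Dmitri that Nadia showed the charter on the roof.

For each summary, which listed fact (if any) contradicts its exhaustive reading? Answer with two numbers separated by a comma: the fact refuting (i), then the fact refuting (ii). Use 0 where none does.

0, 0

(i): focus "Nadia". No fact shares thing = the charter, recipient = Dmitri, setting = on the roof with a different agent. 0.
(ii): focus "Dmitri". No fact shares agent = Nadia, thing = the charter, setting = on the roof with a different recipient. 0.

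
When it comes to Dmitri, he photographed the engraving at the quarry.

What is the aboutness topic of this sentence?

Dmitri

The construction explicitly marks "Dmitri" as what the sentence is about — the topic.
The remainder of the clause is the comment (what is said about the topic).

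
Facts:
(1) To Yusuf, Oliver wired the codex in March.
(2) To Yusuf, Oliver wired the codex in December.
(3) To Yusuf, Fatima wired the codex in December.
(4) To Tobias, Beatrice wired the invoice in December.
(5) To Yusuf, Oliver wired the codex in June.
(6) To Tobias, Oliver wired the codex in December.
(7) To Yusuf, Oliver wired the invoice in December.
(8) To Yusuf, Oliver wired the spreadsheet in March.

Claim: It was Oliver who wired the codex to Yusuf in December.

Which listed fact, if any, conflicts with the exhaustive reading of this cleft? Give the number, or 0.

3

The cleft puts "Oliver" in focus and presupposes the open proposition with same thing, recipient, setting (the codex / Yusuf / in December).
The exhaustive reading says no other agent fits that background.
But fact (3) also has same thing, recipient, setting (the codex / Yusuf / in December), with agent = Fatima — so the exhaustive reading fails.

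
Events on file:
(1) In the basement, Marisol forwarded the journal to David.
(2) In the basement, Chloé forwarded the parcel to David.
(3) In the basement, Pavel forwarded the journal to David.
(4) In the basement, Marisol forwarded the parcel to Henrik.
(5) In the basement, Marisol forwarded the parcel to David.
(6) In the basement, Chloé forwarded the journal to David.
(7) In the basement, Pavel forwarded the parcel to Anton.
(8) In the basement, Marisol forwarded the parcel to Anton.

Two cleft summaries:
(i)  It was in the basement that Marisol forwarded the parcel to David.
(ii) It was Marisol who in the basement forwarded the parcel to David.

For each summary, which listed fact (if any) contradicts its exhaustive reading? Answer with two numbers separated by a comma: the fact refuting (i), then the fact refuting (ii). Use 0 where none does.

Summary (i) focuses "in the basement" (the setting); background agent = Marisol, thing = the parcel, recipient = David. No fact matches that background with a different setting, so 0.
Summary (ii) focuses "Marisol" (the agent); background thing = the parcel, recipient = David, setting = in the basement. Fact (2) matches that background with agent = Chloé — refutes (ii).

0, 2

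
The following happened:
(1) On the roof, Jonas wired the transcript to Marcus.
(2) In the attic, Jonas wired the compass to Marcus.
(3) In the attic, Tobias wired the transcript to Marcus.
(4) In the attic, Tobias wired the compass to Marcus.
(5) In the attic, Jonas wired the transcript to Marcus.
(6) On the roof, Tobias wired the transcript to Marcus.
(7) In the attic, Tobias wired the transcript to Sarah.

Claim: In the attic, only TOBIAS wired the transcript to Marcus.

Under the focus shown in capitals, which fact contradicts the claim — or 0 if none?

Focus (in capitals) is "Tobias" — the agent. "Only" excludes alternative agents while holding fixed same thing, recipient, setting (the transcript / Marcus / in the attic).
Fact (5) matches on same thing, recipient, setting (the transcript / Marcus / in the attic), but has agent = Jonas instead. That refutes the claim.

5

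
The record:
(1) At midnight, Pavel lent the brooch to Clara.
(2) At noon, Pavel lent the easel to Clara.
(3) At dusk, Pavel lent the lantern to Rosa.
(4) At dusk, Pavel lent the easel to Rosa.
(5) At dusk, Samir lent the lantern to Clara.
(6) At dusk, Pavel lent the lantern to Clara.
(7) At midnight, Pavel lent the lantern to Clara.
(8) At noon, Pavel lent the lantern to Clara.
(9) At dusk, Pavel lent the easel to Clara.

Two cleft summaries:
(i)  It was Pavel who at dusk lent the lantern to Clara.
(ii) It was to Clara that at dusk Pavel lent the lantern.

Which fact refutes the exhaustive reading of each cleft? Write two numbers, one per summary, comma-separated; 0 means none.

5, 3

(i): focus "Pavel". Looking for same thing, recipient, setting (the lantern / Clara / at dusk) with some other agent — fact (5) has Samir there. Refuted.
(ii): focus "Clara". Looking for same agent, thing, setting (Pavel / the lantern / at dusk) with some other recipient — fact (3) has Rosa there. Refuted.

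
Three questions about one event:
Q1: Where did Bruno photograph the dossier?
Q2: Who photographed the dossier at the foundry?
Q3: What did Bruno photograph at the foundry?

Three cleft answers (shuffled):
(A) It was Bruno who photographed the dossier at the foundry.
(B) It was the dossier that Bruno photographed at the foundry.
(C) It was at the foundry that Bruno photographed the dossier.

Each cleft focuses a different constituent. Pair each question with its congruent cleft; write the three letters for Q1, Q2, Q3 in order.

Q1 asks about the location; cleft (C) focuses "at the foundry", which is the location — so Q1 → C.
Q2 asks about the subject (agent); cleft (A) focuses "Bruno", which is the subject (agent) — so Q2 → A.
Q3 asks about the direct object; cleft (B) focuses "the dossier", which is the direct object — so Q3 → B.
Mapping: Q1→C, Q2→A, Q3→B.

CAB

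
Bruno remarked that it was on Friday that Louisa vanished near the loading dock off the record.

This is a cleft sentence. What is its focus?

on Friday

In an it-cleft "It was X that/who ...", the clefted constituent X is the focus; the that/who-clause expresses the presupposed open proposition.
Here the focus is "on Friday". The backgrounded (presupposed) material includes "Louisa", "off the record" and "near the loading dock".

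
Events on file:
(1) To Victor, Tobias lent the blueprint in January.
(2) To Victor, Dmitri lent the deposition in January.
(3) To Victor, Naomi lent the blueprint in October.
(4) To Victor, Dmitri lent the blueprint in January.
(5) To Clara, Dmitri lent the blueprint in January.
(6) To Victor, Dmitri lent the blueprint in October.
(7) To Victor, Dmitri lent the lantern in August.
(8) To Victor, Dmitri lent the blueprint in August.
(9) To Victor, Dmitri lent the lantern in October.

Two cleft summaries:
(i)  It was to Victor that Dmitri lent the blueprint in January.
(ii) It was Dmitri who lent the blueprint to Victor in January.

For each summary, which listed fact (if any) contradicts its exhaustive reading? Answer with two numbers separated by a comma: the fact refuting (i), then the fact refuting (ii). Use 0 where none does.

5, 1

Summary (i) focuses "Victor" (the recipient); background same agent, thing, setting (Dmitri / the blueprint / in January). Fact (5) matches that background with recipient = Clara — refutes (i).
Summary (ii) focuses "Dmitri" (the agent); background same thing, recipient, setting (the blueprint / Victor / in January). Fact (1) matches that background with agent = Tobias — refutes (ii).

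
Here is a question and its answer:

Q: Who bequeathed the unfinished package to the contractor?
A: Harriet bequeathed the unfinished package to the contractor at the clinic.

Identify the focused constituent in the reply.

The wh-word "who" asks about the subject (agent).
In the answer, "the unfinished package" and "to the contractor" are given — repeated from the question.
"at the clinic" is also new, but it specifies the location, which is not what the question asks about — so it is not the focus.
The constituent filling the subject (agent) gap is "Harriet"; that is the focus.

Harriet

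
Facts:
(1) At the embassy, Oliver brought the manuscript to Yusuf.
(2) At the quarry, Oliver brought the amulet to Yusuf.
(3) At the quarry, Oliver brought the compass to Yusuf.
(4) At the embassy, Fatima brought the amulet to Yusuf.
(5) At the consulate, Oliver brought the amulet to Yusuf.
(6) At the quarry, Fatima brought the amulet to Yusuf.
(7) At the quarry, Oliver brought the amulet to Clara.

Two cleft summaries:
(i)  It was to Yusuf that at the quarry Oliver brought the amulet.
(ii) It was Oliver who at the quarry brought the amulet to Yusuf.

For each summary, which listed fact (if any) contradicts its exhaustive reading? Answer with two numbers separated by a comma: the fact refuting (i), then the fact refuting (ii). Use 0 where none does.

7, 6

(i): focus "Yusuf". Looking for agent = Oliver, thing = the amulet, setting = at the quarry with some other recipient — fact (7) has Clara there. Refuted.
(ii): focus "Oliver". Looking for thing = the amulet, recipient = Yusuf, setting = at the quarry with some other agent — fact (6) has Fatima there. Refuted.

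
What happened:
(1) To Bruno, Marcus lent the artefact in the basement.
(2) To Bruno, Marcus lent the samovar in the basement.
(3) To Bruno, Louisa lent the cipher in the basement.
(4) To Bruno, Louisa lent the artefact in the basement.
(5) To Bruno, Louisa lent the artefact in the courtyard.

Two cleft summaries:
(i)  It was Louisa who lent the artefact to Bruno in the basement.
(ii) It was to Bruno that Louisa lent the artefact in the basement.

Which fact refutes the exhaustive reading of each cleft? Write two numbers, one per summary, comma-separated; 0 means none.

Summary (i) focuses "Louisa" (the agent); background same thing, recipient, setting (the artefact / Bruno / in the basement). Fact (1) matches that background with agent = Marcus — refutes (i).
Summary (ii) focuses "Bruno" (the recipient); background same agent, thing, setting (Louisa / the artefact / in the basement). No fact matches that background with a different recipient, so 0.

1, 0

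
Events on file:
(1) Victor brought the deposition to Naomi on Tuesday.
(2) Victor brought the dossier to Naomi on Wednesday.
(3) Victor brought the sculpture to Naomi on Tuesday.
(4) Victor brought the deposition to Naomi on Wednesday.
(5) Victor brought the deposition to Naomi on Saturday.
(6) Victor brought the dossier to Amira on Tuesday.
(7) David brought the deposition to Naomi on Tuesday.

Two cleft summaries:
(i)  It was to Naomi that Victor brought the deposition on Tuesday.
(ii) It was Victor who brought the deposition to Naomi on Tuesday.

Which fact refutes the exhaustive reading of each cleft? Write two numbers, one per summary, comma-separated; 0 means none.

(i): focus "Naomi". No fact shares Victor as agent and the deposition as thing and on Tuesday as setting with a different recipient. 0.
(ii): focus "Victor". Looking for the deposition as thing and Naomi as recipient and on Tuesday as setting with some other agent — fact (7) has David there. Refuted.

0, 7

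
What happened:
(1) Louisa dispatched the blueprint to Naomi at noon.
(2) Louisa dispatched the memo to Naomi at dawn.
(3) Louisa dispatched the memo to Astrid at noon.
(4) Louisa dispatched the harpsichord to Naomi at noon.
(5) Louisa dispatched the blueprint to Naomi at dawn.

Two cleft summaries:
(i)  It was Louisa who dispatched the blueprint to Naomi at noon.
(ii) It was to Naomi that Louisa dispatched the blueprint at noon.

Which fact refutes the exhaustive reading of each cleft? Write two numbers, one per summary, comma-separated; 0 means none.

(i): focus "Louisa". No fact shares same thing, recipient, setting (the blueprint / Naomi / at noon) with a different agent. 0.
(ii): focus "Naomi". No fact shares same agent, thing, setting (Louisa / the blueprint / at noon) with a different recipient. 0.

0, 0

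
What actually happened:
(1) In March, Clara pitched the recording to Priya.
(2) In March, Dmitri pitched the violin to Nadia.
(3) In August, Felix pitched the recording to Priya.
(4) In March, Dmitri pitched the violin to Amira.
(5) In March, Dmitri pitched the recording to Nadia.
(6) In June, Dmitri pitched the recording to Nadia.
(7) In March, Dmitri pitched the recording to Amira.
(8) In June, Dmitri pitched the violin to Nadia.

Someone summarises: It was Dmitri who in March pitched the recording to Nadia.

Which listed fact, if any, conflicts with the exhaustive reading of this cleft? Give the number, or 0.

The cleft puts "Dmitri" in focus and presupposes the open proposition with same thing, recipient, setting (the recording / Nadia / in March).
The exhaustive reading says no other agent fits that background.
No listed fact matches the background with a different agent. Exhaustivity holds.

0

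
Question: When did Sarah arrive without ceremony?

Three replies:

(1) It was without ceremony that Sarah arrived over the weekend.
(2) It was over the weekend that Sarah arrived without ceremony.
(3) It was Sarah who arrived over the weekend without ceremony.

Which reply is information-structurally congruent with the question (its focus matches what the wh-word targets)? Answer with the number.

2

The question word "when" targets the time.
Option (1) clefts "without ceremony" — the manner, not what was asked.
Option (2) clefts "over the weekend" — that matches what the question asks about.
Option (3) clefts "Sarah" — the subject (agent), not what was asked.
So the congruent reply is (2).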